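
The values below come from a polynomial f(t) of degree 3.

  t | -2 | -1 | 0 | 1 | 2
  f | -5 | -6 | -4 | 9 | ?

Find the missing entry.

41

The 4 known values determine f uniquely (degree ≤ 3).
L_0(2) = (3)·(2)·(1)/[(-1)·(-2)·(-3)] = -1
L_1(2) = (4)·(2)·(1)/[(1)·(-1)·(-2)] = 4
L_2(2) = (4)·(3)·(1)/[(2)·(1)·(-1)] = -6
L_3(2) = (4)·(3)·(2)/[(3)·(2)·(1)] = 4
Sum: (-5)·(-1) + (-6)·(4) + (-4)·(-6) + 9·(4) = 41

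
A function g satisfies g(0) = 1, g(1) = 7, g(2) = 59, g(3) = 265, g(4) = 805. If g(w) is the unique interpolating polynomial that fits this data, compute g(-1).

5

Evaluate each Lagrange basis at w = -1:
L_0(-1) = (-2)·(-3)·(-4)·(-5)/[(-1)·(-2)·(-3)·(-4)] = 5
L_1(-1) = (-1)·(-3)·(-4)·(-5)/[(1)·(-1)·(-2)·(-3)] = -10
L_2(-1) = (-1)·(-2)·(-4)·(-5)/[(2)·(1)·(-1)·(-2)] = 10
L_3(-1) = (-1)·(-2)·(-3)·(-5)/[(3)·(2)·(1)·(-1)] = -5
L_4(-1) = (-1)·(-2)·(-3)·(-4)/[(4)·(3)·(2)·(1)] = 1
Sum: 1·(5) + 7·(-10) + 59·(10) + 265·(-5) + 805·(1) = 5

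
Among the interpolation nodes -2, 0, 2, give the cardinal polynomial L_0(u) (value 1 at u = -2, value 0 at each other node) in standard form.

L_0(u) = u(u - 2) / [(-2)·(-4)]
       = (u^2 - 2u) / (8)

L_0(u) = (1/8)u^2 - (1/4)u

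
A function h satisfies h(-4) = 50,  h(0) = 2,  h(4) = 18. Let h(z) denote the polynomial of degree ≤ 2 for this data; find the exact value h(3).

L_0(3) = (3)·(-1)/[(-4)·(-8)] = -3/32
L_1(3) = (7)·(-1)/[(4)·(-4)] = 7/16
L_2(3) = (7)·(3)/[(8)·(4)] = 21/32
Sum: 50·(-3/32) + 2·(7/16) + 18·(21/32) = 8

8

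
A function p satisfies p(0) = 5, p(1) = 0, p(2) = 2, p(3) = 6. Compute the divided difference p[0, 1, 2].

7/2

p[0,1] = (0 - 5) / (1 - 0) = -5
p[1,2] = (2 - 0) / (2 - 1) = 2
p[0,1,2] = (2 - (-5)) / (2 - 0) = 7/2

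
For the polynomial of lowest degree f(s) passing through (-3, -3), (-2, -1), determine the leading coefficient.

The leading coefficient equals the top divided difference f[-3,-2].
f[-3,-2] = (-1 - (-3)) / (-2 - (-3)) = 2

2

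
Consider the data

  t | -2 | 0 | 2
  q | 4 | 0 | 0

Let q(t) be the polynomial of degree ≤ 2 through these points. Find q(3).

Using Newton's divided-difference form:
q[-2,0] = (0 - 4) / (0 - (-2)) = -2
q[0,2] = (0 - 0) / (2 - 0) = 0
q[-2,0,2] = (0 - (-2)) / (2 - (-2)) = 1/2
q(3) = 4 + (-2)·(5) + (1/2)·(5)·(3) = 3/2

3/2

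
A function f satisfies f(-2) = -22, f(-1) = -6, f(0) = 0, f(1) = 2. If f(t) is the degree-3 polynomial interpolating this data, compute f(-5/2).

Using Newton's divided-difference form:
f[-2,-1] = (-6 - (-22)) / (-1 - (-2)) = 16
f[-1,0] = (0 - (-6)) / (0 - (-1)) = 6
f[0,1] = (2 - 0) / (1 - 0) = 2
f[-2,-1,0] = (6 - 16) / (0 - (-2)) = -5
f[-1,0,1] = (2 - 6) / (1 - (-1)) = -2
f[-2,-1,0,1] = (-2 - (-5)) / (1 - (-2)) = 1
f(-5/2) = -22 + 16·(-1/2) + (-5)·(-1/2)·(-3/2) + 1·(-1/2)·(-3/2)·(-5/2) = -285/8

-285/8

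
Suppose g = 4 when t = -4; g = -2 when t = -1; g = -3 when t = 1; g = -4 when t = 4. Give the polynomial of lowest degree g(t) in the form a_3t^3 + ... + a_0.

Newton's divided differences:
g[-4,-1] = (-2 - 4) / (-1 - (-4)) = -2
g[-1,1] = (-3 - (-2)) / (1 - (-1)) = -1/2
g[1,4] = (-4 - (-3)) / (4 - 1) = -1/3
g[-4,-1,1] = (-1/2 - (-2)) / (1 - (-4)) = 3/10
g[-1,1,4] = (-1/3 - (-1/2)) / (4 - (-1)) = 1/30
g[-4,-1,1,4] = (1/30 - 3/10) / (4 - (-4)) = -1/30
g(t) = 4 + (-2)·(t + 4) + (3/10)·(t + 4)(t + 1) + (-1/30)·(t + 4)(t + 1)(t - 1)
Expanding: g(t) = -(1/30)t^3 + (1/6)t^2 - (7/15)t - 8/3

g(t) = -(1/30)t^3 + (1/6)t^2 - (7/15)t - 8/3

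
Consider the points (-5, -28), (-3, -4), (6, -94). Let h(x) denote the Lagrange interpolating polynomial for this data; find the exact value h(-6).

-46

L_0(-6) = (-3)·(-12)/[(-2)·(-11)] = 18/11
L_1(-6) = (-1)·(-12)/[(2)·(-9)] = -2/3
L_2(-6) = (-1)·(-3)/[(11)·(9)] = 1/33
Sum: (-28)·(18/11) + (-4)·(-2/3) + (-94)·(1/33) = -46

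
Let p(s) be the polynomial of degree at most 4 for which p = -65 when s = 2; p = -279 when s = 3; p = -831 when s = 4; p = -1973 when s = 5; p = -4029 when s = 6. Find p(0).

Evaluate each Lagrange basis at s = 0:
L_0(0) = (-3)·(-4)·(-5)·(-6)/[(-1)·(-2)·(-3)·(-4)] = 15
L_1(0) = (-2)·(-4)·(-5)·(-6)/[(1)·(-1)·(-2)·(-3)] = -40
L_2(0) = (-2)·(-3)·(-5)·(-6)/[(2)·(1)·(-1)·(-2)] = 45
L_3(0) = (-2)·(-3)·(-4)·(-6)/[(3)·(2)·(1)·(-1)] = -24
L_4(0) = (-2)·(-3)·(-4)·(-5)/[(4)·(3)·(2)·(1)] = 5
Sum: (-65)·(15) + (-279)·(-40) + (-831)·(45) + (-1973)·(-24) + (-4029)·(5) = -3

-3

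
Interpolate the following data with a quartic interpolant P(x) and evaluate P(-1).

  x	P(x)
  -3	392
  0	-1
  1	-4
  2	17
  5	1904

2

Using Newton's divided-difference form:
P[-3,0] = (-1 - 392) / (0 - (-3)) = -131
P[0,1] = (-4 - (-1)) / (1 - 0) = -3
P[1,2] = (17 - (-4)) / (2 - 1) = 21
P[2,5] = (1904 - 17) / (5 - 2) = 629
P[-3,0,1] = (-3 - (-131)) / (1 - (-3)) = 32
P[0,1,2] = (21 - (-3)) / (2 - 0) = 12
P[1,2,5] = (629 - 21) / (5 - 1) = 152
P[-3,0,1,2] = (12 - 32) / (2 - (-3)) = -4
P[0,1,2,5] = (152 - 12) / (5 - 0) = 28
P[-3,0,1,2,5] = (28 - (-4)) / (5 - (-3)) = 4
P(-1) = 392 + (-131)·(2) + 32·(2)·(-1) + (-4)·(2)·(-1)·(-2) + 4·(2)·(-1)·(-2)·(-3) = 2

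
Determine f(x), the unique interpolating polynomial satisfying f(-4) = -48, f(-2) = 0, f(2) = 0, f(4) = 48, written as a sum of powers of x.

Build the Lagrange basis polynomials:
L_0(x) = (x + 2)(x - 2)(x - 4) / [-96] = -(1/96)x^3 + (1/24)x^2 + (1/24)x - 1/6
L_1(x) = (x + 4)(x - 2)(x - 4) / [48] = (1/48)x^3 - (1/24)x^2 - (1/3)x + 2/3
L_2(x) = (x + 4)(x + 2)(x - 4) / [-48] = -(1/48)x^3 - (1/24)x^2 + (1/3)x + 2/3
L_3(x) = (x + 4)(x + 2)(x - 2) / [96] = (1/96)x^3 + (1/24)x^2 - (1/24)x - 1/6
f(x) = (-48)·L_0 + 0·L_1 + 0·L_2 + 48·L_3
  (-48)·L_0(x) = (1/2)x^3 - 2x^2 - 2x + 8
  0·L_1(x) = 0
  0·L_2(x) = 0
  48·L_3(x) = (1/2)x^3 + 2x^2 - 2x - 8
Adding term by term: x^3 - 4x

f(x) = x^3 - 4x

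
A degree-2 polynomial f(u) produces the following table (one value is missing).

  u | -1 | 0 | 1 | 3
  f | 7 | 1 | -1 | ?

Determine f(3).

7

The 3 known values determine f uniquely (degree ≤ 2).
Evaluate each Lagrange basis at u = 3:
L_0(3) = (3)·(2)/[(-1)·(-2)] = 3
L_1(3) = (4)·(2)/[(1)·(-1)] = -8
L_2(3) = (4)·(3)/[(2)·(1)] = 6
Sum: 7·(3) + 1·(-8) + (-1)·(6) = 7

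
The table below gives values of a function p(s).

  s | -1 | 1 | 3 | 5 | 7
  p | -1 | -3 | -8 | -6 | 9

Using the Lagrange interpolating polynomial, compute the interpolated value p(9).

Evaluate each Lagrange basis at s = 9:
L_0(9) = (8)·(6)·(4)·(2)/[(-2)·(-4)·(-6)·(-8)] = 1
L_1(9) = (10)·(6)·(4)·(2)/[(2)·(-2)·(-4)·(-6)] = -5
L_2(9) = (10)·(8)·(4)·(2)/[(4)·(2)·(-2)·(-4)] = 10
L_3(9) = (10)·(8)·(6)·(2)/[(6)·(4)·(2)·(-2)] = -10
L_4(9) = (10)·(8)·(6)·(4)/[(8)·(6)·(4)·(2)] = 5
Sum: (-1)·(1) + (-3)·(-5) + (-8)·(10) + (-6)·(-10) + 9·(5) = 39

39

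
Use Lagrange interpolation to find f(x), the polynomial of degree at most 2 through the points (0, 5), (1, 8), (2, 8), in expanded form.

Build the Lagrange basis polynomials:
L_0(x) = (x - 1)(x - 2) / [2] = (1/2)x^2 - (3/2)x + 1
L_1(x) = x(x - 2) / [-1] = -x^2 + 2x
L_2(x) = x(x - 1) / [2] = (1/2)x^2 - (1/2)x
f(x) = 5·L_0 + 8·L_1 + 8·L_2
  5·L_0(x) = (5/2)x^2 - (15/2)x + 5
  8·L_1(x) = -8x^2 + 16x
  8·L_2(x) = 4x^2 - 4x
Adding term by term: -(3/2)x^2 + (9/2)x + 5

f(x) = -(3/2)x^2 + (9/2)x + 5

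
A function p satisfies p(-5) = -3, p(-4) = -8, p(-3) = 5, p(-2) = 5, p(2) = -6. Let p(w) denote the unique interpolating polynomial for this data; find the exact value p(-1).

-626/35

Using Newton's divided-difference form:
p[-5,-4] = (-8 - (-3)) / (-4 - (-5)) = -5
p[-4,-3] = (5 - (-8)) / (-3 - (-4)) = 13
p[-3,-2] = (5 - 5) / (-2 - (-3)) = 0
p[-2,2] = (-6 - 5) / (2 - (-2)) = -11/4
p[-5,-4,-3] = (13 - (-5)) / (-3 - (-5)) = 9
p[-4,-3,-2] = (0 - 13) / (-2 - (-4)) = -13/2
p[-3,-2,2] = (-11/4 - 0) / (2 - (-3)) = -11/20
p[-5,-4,-3,-2] = (-13/2 - 9) / (-2 - (-5)) = -31/6
p[-4,-3,-2,2] = (-11/20 - (-13/2)) / (2 - (-4)) = 119/120
p[-5,-4,-3,-2,2] = (119/120 - (-31/6)) / (2 - (-5)) = 739/840
p(-1) = -3 + (-5)·(4) + 9·(4)·(3) + (-31/6)·(4)·(3)·(2) + (739/840)·(4)·(3)·(2)·(1) = -626/35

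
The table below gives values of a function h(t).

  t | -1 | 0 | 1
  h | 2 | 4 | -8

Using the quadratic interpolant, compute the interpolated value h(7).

L_0(7) = (7)·(6)/[(-1)·(-2)] = 21
L_1(7) = (8)·(6)/[(1)·(-1)] = -48
L_2(7) = (8)·(7)/[(2)·(1)] = 28
Sum: 2·(21) + 4·(-48) + (-8)·(28) = -374

-374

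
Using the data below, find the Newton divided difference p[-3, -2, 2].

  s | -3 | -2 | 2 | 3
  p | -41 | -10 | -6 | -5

p[-3,-2] = (-10 - (-41)) / (-2 - (-3)) = 31
p[-2,2] = (-6 - (-10)) / (2 - (-2)) = 1
p[-3,-2,2] = (1 - 31) / (2 - (-3)) = -6

-6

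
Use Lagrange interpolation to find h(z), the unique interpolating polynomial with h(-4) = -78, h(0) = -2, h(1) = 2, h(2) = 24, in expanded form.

Build the Lagrange basis polynomials:
L_0(z) = z(z - 1)(z - 2) / [-120] = -(1/120)z^3 + (1/40)z^2 - (1/60)z
L_1(z) = (z + 4)(z - 1)(z - 2) / [8] = (1/8)z^3 + (1/8)z^2 - (5/4)z + 1
L_2(z) = (z + 4)z(z - 2) / [-5] = -(1/5)z^3 - (2/5)z^2 + (8/5)z
L_3(z) = (z + 4)z(z - 1) / [12] = (1/12)z^3 + (1/4)z^2 - (1/3)z
h(z) = (-78)·L_0 + (-2)·L_1 + 2·L_2 + 24·L_3
  (-78)·L_0(z) = (13/20)z^3 - (39/20)z^2 + (13/10)z
  (-2)·L_1(z) = -(1/4)z^3 - (1/4)z^2 + (5/2)z - 2
  2·L_2(z) = -(2/5)z^3 - (4/5)z^2 + (16/5)z
  24·L_3(z) = 2z^3 + 6z^2 - 8z
Adding term by term: 2z^3 + 3z^2 - z - 2

h(z) = 2z^3 + 3z^2 - z - 2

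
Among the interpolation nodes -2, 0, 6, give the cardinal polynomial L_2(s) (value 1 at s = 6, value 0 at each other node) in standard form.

L_2(s) = (s + 2)s / [(8)·(6)]
       = (s^2 + 2s) / (48)

L_2(s) = (1/48)s^2 + (1/24)s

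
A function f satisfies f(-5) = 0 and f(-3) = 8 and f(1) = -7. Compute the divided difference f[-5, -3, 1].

-31/24

f[-5,-3] = (8 - 0) / (-3 - (-5)) = 4
f[-3,1] = (-7 - 8) / (1 - (-3)) = -15/4
f[-5,-3,1] = (-15/4 - 4) / (1 - (-5)) = -31/24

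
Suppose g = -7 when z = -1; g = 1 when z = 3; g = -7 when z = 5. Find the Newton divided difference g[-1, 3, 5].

g[-1,3] = (1 - (-7)) / (3 - (-1)) = 2
g[3,5] = (-7 - 1) / (5 - 3) = -4
g[-1,3,5] = (-4 - 2) / (5 - (-1)) = -1

-1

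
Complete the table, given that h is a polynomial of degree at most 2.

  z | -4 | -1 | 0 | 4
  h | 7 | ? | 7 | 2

The 3 known values determine h uniquely (degree ≤ 2).
Evaluate each Lagrange basis at z = -1:
L_0(-1) = (-1)·(-5)/[(-4)·(-8)] = 5/32
L_1(-1) = (3)·(-5)/[(4)·(-4)] = 15/16
L_2(-1) = (3)·(-1)/[(8)·(4)] = -3/32
Sum: 7·(5/32) + 7·(15/16) + 2·(-3/32) = 239/32

239/32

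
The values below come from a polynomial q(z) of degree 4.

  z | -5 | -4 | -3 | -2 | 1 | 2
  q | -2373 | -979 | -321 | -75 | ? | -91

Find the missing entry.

-9

The 5 known values determine q uniquely (degree ≤ 4).
L_0(1) = (5)·(4)·(3)·(-1)/[(-1)·(-2)·(-3)·(-7)] = -10/7
L_1(1) = (6)·(4)·(3)·(-1)/[(1)·(-1)·(-2)·(-6)] = 6
L_2(1) = (6)·(5)·(3)·(-1)/[(2)·(1)·(-1)·(-5)] = -9
L_3(1) = (6)·(5)·(4)·(-1)/[(3)·(2)·(1)·(-4)] = 5
L_4(1) = (6)·(5)·(4)·(3)/[(7)·(6)·(5)·(4)] = 3/7
Sum: (-2373)·(-10/7) + (-979)·(6) + (-321)·(-9) + (-75)·(5) + (-91)·(3/7) = -9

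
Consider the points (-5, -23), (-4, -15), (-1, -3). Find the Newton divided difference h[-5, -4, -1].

h[-5,-4] = (-15 - (-23)) / (-4 - (-5)) = 8
h[-4,-1] = (-3 - (-15)) / (-1 - (-4)) = 4
h[-5,-4,-1] = (4 - 8) / (-1 - (-5)) = -1

-1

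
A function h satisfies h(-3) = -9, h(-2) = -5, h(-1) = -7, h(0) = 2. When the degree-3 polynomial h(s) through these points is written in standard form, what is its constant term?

L_0(s) = (s + 2)(s + 1)s / [-6] = -(1/6)s^3 - (1/2)s^2 - (1/3)s
L_1(s) = (s + 3)(s + 1)s / [2] = (1/2)s^3 + 2s^2 + (3/2)s
L_2(s) = (s + 3)(s + 2)s / [-2] = -(1/2)s^3 - (5/2)s^2 - 3s
L_3(s) = (s + 3)(s + 2)(s + 1) / [6] = (1/6)s^3 + s^2 + (11/6)s + 1
h(s) = (-9)·L_0 + (-5)·L_1 + (-7)·L_2 + 2·L_3
Only the constant term is needed; take it from each L_i and combine:
(-9)·(0) + (-5)·(0) + (-7)·(0) + 2·(1) = 2

2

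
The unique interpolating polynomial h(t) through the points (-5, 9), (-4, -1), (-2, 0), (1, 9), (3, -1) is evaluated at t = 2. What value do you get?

L_0(2) = (6)·(4)·(1)·(-1)/[(-1)·(-3)·(-6)·(-8)] = -1/6
L_1(2) = (7)·(4)·(1)·(-1)/[(1)·(-2)·(-5)·(-7)] = 2/5
L_2(2) = (7)·(6)·(1)·(-1)/[(3)·(2)·(-3)·(-5)] = -7/15
L_3(2) = (7)·(6)·(4)·(-1)/[(6)·(5)·(3)·(-2)] = 14/15
L_4(2) = (7)·(6)·(4)·(1)/[(8)·(7)·(5)·(2)] = 3/10
Sum: 9·(-1/6) + (-1)·(2/5) + 0 + 9·(14/15) + (-1)·(3/10) = 31/5

31/5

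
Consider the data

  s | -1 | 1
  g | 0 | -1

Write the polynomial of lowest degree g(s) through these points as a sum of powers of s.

g(s) = -(1/2)s - 1/2

L_0(s) = (s - 1) / [-2] = -(1/2)s + 1/2
L_1(s) = (s + 1) / [2] = (1/2)s + 1/2
g(s) = 0·L_0 + (-1)·L_1
  0·L_0(s) = 0
  (-1)·L_1(s) = -(1/2)s - 1/2
Adding term by term: -(1/2)s - 1/2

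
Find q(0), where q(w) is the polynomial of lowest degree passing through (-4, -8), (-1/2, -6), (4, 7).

Using Newton's divided-difference form:
q[-4,-1/2] = (-6 - (-8)) / (-1/2 - (-4)) = 4/7
q[-1/2,4] = (7 - (-6)) / (4 - (-1/2)) = 26/9
q[-4,-1/2,4] = (26/9 - 4/7) / (4 - (-4)) = 73/252
q(0) = -8 + (4/7)·(4) + (73/252)·(4)·(1/2) = -647/126

-647/126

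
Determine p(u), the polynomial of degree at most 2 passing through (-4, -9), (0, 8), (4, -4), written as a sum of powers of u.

L_0(u) = u(u - 4) / [32] = (1/32)u^2 - (1/8)u
L_1(u) = (u + 4)(u - 4) / [-16] = -(1/16)u^2 + 1
L_2(u) = (u + 4)u / [32] = (1/32)u^2 + (1/8)u
p(u) = (-9)·L_0 + 8·L_1 + (-4)·L_2
  (-9)·L_0(u) = -(9/32)u^2 + (9/8)u
  8·L_1(u) = -(1/2)u^2 + 8
  (-4)·L_2(u) = -(1/8)u^2 - (1/2)u
Adding term by term: -(29/32)u^2 + (5/8)u + 8

p(u) = -(29/32)u^2 + (5/8)u + 8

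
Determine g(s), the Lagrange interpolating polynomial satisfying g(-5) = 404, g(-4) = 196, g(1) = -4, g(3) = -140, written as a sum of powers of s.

Build the Lagrange basis polynomials:
L_0(s) = (s + 4)(s - 1)(s - 3) / [-48] = -(1/48)s^3 + (13/48)s - 1/4
L_1(s) = (s + 5)(s - 1)(s - 3) / [35] = (1/35)s^3 + (1/35)s^2 - (17/35)s + 3/7
L_2(s) = (s + 5)(s + 4)(s - 3) / [-60] = -(1/60)s^3 - (1/10)s^2 + (7/60)s + 1
L_3(s) = (s + 5)(s + 4)(s - 1) / [112] = (1/112)s^3 + (1/14)s^2 + (11/112)s - 5/28
g(s) = 404·L_0 + 196·L_1 + (-4)·L_2 + (-140)·L_3
  404·L_0(s) = -(101/12)s^3 + (1313/12)s - 101
  196·L_1(s) = (28/5)s^3 + (28/5)s^2 - (476/5)s + 84
  (-4)·L_2(s) = (1/15)s^3 + (2/5)s^2 - (7/15)s - 4
  (-140)·L_3(s) = -(5/4)s^3 - 10s^2 - (55/4)s + 25
Adding term by term: -4s^3 - 4s^2 + 4

g(s) = -4s^3 - 4s^2 + 4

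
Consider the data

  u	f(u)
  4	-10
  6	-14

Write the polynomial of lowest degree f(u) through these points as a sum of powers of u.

f(u) = -2u - 2

Build the Lagrange basis polynomials:
L_0(u) = (u - 6) / [-2] = -(1/2)u + 3
L_1(u) = (u - 4) / [2] = (1/2)u - 2
f(u) = (-10)·L_0 + (-14)·L_1
  (-10)·L_0(u) = 5u - 30
  (-14)·L_1(u) = -7u + 28
Adding term by term: -2u - 2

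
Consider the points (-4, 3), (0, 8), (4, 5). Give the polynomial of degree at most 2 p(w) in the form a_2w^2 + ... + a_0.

p(w) = -(1/4)w^2 + (1/4)w + 8

Build the Lagrange basis polynomials:
L_0(w) = w(w - 4) / [32] = (1/32)w^2 - (1/8)w
L_1(w) = (w + 4)(w - 4) / [-16] = -(1/16)w^2 + 1
L_2(w) = (w + 4)w / [32] = (1/32)w^2 + (1/8)w
p(w) = 3·L_0 + 8·L_1 + 5·L_2
  3·L_0(w) = (3/32)w^2 - (3/8)w
  8·L_1(w) = -(1/2)w^2 + 8
  5·L_2(w) = (5/32)w^2 + (5/8)w
Adding term by term: -(1/4)w^2 + (1/4)w + 8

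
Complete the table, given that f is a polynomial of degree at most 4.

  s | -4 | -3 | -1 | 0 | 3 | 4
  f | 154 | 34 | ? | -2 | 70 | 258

The 5 known values determine f uniquely (degree ≤ 4).
L_0(-1) = (2)·(-1)·(-4)·(-5)/[(-1)·(-4)·(-7)·(-8)] = -5/28
L_1(-1) = (3)·(-1)·(-4)·(-5)/[(1)·(-3)·(-6)·(-7)] = 10/21
L_2(-1) = (3)·(2)·(-4)·(-5)/[(4)·(3)·(-3)·(-4)] = 5/6
L_3(-1) = (3)·(2)·(-1)·(-5)/[(7)·(6)·(3)·(-1)] = -5/21
L_4(-1) = (3)·(2)·(-1)·(-4)/[(8)·(7)·(4)·(1)] = 3/28
Sum: 154·(-5/28) + 34·(10/21) + (-2)·(5/6) + 70·(-5/21) + 258·(3/28) = -2

-2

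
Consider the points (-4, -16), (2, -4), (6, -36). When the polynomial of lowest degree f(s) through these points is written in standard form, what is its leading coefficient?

-1

The leading coefficient equals the top divided difference f[-4,2,6].
f[-4,2] = (-4 - (-16)) / (2 - (-4)) = 2
f[2,6] = (-36 - (-4)) / (6 - 2) = -8
f[-4,2,6] = (-8 - 2) / (6 - (-4)) = -1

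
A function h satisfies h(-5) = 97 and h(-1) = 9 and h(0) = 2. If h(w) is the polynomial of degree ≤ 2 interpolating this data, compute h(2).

6

Evaluate each Lagrange basis at w = 2:
L_0(2) = (3)·(2)/[(-4)·(-5)] = 3/10
L_1(2) = (7)·(2)/[(4)·(-1)] = -7/2
L_2(2) = (7)·(3)/[(5)·(1)] = 21/5
Sum: 97·(3/10) + 9·(-7/2) + 2·(21/5) = 6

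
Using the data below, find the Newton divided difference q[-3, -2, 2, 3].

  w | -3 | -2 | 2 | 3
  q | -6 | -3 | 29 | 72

q[-3,-2] = (-3 - (-6)) / (-2 - (-3)) = 3
q[-2,2] = (29 - (-3)) / (2 - (-2)) = 8
q[2,3] = (72 - 29) / (3 - 2) = 43
q[-3,-2,2] = (8 - 3) / (2 - (-3)) = 1
q[-2,2,3] = (43 - 8) / (3 - (-2)) = 7
q[-3,-2,2,3] = (7 - 1) / (3 - (-3)) = 1

1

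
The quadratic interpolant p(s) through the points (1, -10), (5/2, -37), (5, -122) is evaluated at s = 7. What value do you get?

Using Newton's divided-difference form:
p[1,5/2] = (-37 - (-10)) / (5/2 - 1) = -18
p[5/2,5] = (-122 - (-37)) / (5 - 5/2) = -34
p[1,5/2,5] = (-34 - (-18)) / (5 - 1) = -4
p(7) = -10 + (-18)·(6) + (-4)·(6)·(9/2) = -226

-226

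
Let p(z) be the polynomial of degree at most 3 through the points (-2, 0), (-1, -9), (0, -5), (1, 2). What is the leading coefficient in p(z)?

The leading coefficient equals the top divided difference p[-2,-1,0,1].
p[-2,-1] = (-9 - 0) / (-1 - (-2)) = -9
p[-1,0] = (-5 - (-9)) / (0 - (-1)) = 4
p[0,1] = (2 - (-5)) / (1 - 0) = 7
p[-2,-1,0] = (4 - (-9)) / (0 - (-2)) = 13/2
p[-1,0,1] = (7 - 4) / (1 - (-1)) = 3/2
p[-2,-1,0,1] = (3/2 - 13/2) / (1 - (-2)) = -5/3

-5/3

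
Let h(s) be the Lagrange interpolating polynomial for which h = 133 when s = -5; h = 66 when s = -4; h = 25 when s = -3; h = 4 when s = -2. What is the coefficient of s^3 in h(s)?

-1

Build the Lagrange basis polynomials:
L_0(s) = (s + 4)(s + 3)(s + 2) / [-6] = -(1/6)s^3 - (3/2)s^2 - (13/3)s - 4
L_1(s) = (s + 5)(s + 3)(s + 2) / [2] = (1/2)s^3 + 5s^2 + (31/2)s + 15
L_2(s) = (s + 5)(s + 4)(s + 2) / [-2] = -(1/2)s^3 - (11/2)s^2 - 19s - 20
L_3(s) = (s + 5)(s + 4)(s + 3) / [6] = (1/6)s^3 + 2s^2 + (47/6)s + 10
h(s) = 133·L_0 + 66·L_1 + 25·L_2 + 4·L_3
Only the coefficient of s^3 is needed; take it from each L_i and combine:
133·(-1/6) + 66·(1/2) + 25·(-1/2) + 4·(1/6) = -1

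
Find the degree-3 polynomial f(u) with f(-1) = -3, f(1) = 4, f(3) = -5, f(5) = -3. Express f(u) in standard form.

f(u) = (9/16)u^3 - (59/16)u^2 + (47/16)u + 67/16

Newton's divided differences:
f[-1,1] = (4 - (-3)) / (1 - (-1)) = 7/2
f[1,3] = (-5 - 4) / (3 - 1) = -9/2
f[3,5] = (-3 - (-5)) / (5 - 3) = 1
f[-1,1,3] = (-9/2 - 7/2) / (3 - (-1)) = -2
f[1,3,5] = (1 - (-9/2)) / (5 - 1) = 11/8
f[-1,1,3,5] = (11/8 - (-2)) / (5 - (-1)) = 9/16
f(u) = -3 + (7/2)·(u + 1) + (-2)·(u + 1)(u - 1) + (9/16)·(u + 1)(u - 1)(u - 3)
Expanding: f(u) = (9/16)u^3 - (59/16)u^2 + (47/16)u + 67/16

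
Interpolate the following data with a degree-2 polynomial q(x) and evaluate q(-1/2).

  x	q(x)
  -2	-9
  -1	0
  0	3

Evaluate each Lagrange basis at x = -1/2:
L_0(-1/2) = (1/2)·(-1/2)/[(-1)·(-2)] = -1/8
L_1(-1/2) = (3/2)·(-1/2)/[(1)·(-1)] = 3/4
L_2(-1/2) = (3/2)·(1/2)/[(2)·(1)] = 3/8
Sum: (-9)·(-1/8) + 0 + 3·(3/8) = 9/4

9/4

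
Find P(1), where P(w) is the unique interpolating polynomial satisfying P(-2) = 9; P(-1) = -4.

Evaluate each Lagrange basis at w = 1:
L_0(1) = (2)/[(-1)] = -2
L_1(1) = (3)/[(1)] = 3
Sum: 9·(-2) + (-4)·(3) = -30

-30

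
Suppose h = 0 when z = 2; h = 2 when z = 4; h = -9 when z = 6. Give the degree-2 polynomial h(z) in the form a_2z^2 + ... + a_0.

h(z) = -(13/8)z^2 + (43/4)z - 15

Newton's divided differences:
h[2,4] = (2 - 0) / (4 - 2) = 1
h[4,6] = (-9 - 2) / (6 - 4) = -11/2
h[2,4,6] = (-11/2 - 1) / (6 - 2) = -13/8
h(z) = 1·(z - 2) + (-13/8)·(z - 2)(z - 4)
Expanding: h(z) = -(13/8)z^2 + (43/4)z - 15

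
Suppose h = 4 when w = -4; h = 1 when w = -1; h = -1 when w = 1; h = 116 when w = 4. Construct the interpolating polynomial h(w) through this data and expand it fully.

L_0(w) = (w + 1)(w - 1)(w - 4) / [-120] = -(1/120)w^3 + (1/30)w^2 + (1/120)w - 1/30
L_1(w) = (w + 4)(w - 1)(w - 4) / [30] = (1/30)w^3 - (1/30)w^2 - (8/15)w + 8/15
L_2(w) = (w + 4)(w + 1)(w - 4) / [-30] = -(1/30)w^3 - (1/30)w^2 + (8/15)w + 8/15
L_3(w) = (w + 4)(w + 1)(w - 1) / [120] = (1/120)w^3 + (1/30)w^2 - (1/120)w - 1/30
h(w) = 4·L_0 + 1·L_1 + (-1)·L_2 + 116·L_3
  4·L_0(w) = -(1/30)w^3 + (2/15)w^2 + (1/30)w - 2/15
  1·L_1(w) = (1/30)w^3 - (1/30)w^2 - (8/15)w + 8/15
  (-1)·L_2(w) = (1/30)w^3 + (1/30)w^2 - (8/15)w - 8/15
  116·L_3(w) = (29/30)w^3 + (58/15)w^2 - (29/30)w - 58/15
Adding term by term: w^3 + 4w^2 - 2w - 4

h(w) = w^3 + 4w^2 - 2w - 4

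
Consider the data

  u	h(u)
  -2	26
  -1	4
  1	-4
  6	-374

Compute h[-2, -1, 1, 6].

h[-2,-1] = (4 - 26) / (-1 - (-2)) = -22
h[-1,1] = (-4 - 4) / (1 - (-1)) = -4
h[1,6] = (-374 - (-4)) / (6 - 1) = -74
h[-2,-1,1] = (-4 - (-22)) / (1 - (-2)) = 6
h[-1,1,6] = (-74 - (-4)) / (6 - (-1)) = -10
h[-2,-1,1,6] = (-10 - 6) / (6 - (-2)) = -2

-2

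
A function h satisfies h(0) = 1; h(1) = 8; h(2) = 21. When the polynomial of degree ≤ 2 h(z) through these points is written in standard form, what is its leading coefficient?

3

Build the Lagrange basis polynomials:
L_0(z) = (z - 1)(z - 2) / [2] = (1/2)z^2 - (3/2)z + 1
L_1(z) = z(z - 2) / [-1] = -z^2 + 2z
L_2(z) = z(z - 1) / [2] = (1/2)z^2 - (1/2)z
h(z) = 1·L_0 + 8·L_1 + 21·L_2
Only the coefficient of z^2 is needed; take it from each L_i and combine:
1·(1/2) + 8·(-1) + 21·(1/2) = 3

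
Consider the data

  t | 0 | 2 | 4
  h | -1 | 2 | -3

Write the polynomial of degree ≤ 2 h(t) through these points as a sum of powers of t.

Build the Lagrange basis polynomials:
L_0(t) = (t - 2)(t - 4) / [8] = (1/8)t^2 - (3/4)t + 1
L_1(t) = t(t - 4) / [-4] = -(1/4)t^2 + t
L_2(t) = t(t - 2) / [8] = (1/8)t^2 - (1/4)t
h(t) = (-1)·L_0 + 2·L_1 + (-3)·L_2
  (-1)·L_0(t) = -(1/8)t^2 + (3/4)t - 1
  2·L_1(t) = -(1/2)t^2 + 2t
  (-3)·L_2(t) = -(3/8)t^2 + (3/4)t
Adding term by term: -t^2 + (7/2)t - 1

h(t) = -t^2 + (7/2)t - 1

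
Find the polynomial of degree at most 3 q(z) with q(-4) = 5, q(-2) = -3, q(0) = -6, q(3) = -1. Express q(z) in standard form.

q(z) = (1/840)z^3 + (177/280)z^2 - (101/420)z - 6

L_0(z) = (z + 2)z(z - 3) / [-56] = -(1/56)z^3 + (1/56)z^2 + (3/28)z
L_1(z) = (z + 4)z(z - 3) / [20] = (1/20)z^3 + (1/20)z^2 - (3/5)z
L_2(z) = (z + 4)(z + 2)(z - 3) / [-24] = -(1/24)z^3 - (1/8)z^2 + (5/12)z + 1
L_3(z) = (z + 4)(z + 2)z / [105] = (1/105)z^3 + (2/35)z^2 + (8/105)z
q(z) = 5·L_0 + (-3)·L_1 + (-6)·L_2 + (-1)·L_3
  5·L_0(z) = -(5/56)z^3 + (5/56)z^2 + (15/28)z
  (-3)·L_1(z) = -(3/20)z^3 - (3/20)z^2 + (9/5)z
  (-6)·L_2(z) = (1/4)z^3 + (3/4)z^2 - (5/2)z - 6
  (-1)·L_3(z) = -(1/105)z^3 - (2/35)z^2 - (8/105)z
Adding term by term: (1/840)z^3 + (177/280)z^2 - (101/420)z - 6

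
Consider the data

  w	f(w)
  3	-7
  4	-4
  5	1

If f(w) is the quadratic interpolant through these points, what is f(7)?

17

L_0(7) = (3)·(2)/[(-1)·(-2)] = 3
L_1(7) = (4)·(2)/[(1)·(-1)] = -8
L_2(7) = (4)·(3)/[(2)·(1)] = 6
Sum: (-7)·(3) + (-4)·(-8) + 1·(6) = 17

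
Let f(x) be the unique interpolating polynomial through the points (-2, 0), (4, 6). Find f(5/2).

9/2

L_0(5/2) = (-3/2)/[(-6)] = 1/4
L_1(5/2) = (9/2)/[(6)] = 3/4
Sum: 0 + 6·(3/4) = 9/2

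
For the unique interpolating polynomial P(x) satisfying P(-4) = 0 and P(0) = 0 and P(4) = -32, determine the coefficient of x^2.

Build the Lagrange basis polynomials:
L_0(x) = x(x - 4) / [32] = (1/32)x^2 - (1/8)x
L_1(x) = (x + 4)(x - 4) / [-16] = -(1/16)x^2 + 1
L_2(x) = (x + 4)x / [32] = (1/32)x^2 + (1/8)x
P(x) = 0·L_0 + 0·L_1 + (-32)·L_2
Only the coefficient of x^2 is needed; take it from each L_i and combine:
0·(1/32) + 0·(-1/16) + (-32)·(1/32) = -1

-1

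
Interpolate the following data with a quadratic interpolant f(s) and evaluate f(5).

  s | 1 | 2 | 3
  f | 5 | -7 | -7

29

L_0(5) = (3)·(2)/[(-1)·(-2)] = 3
L_1(5) = (4)·(2)/[(1)·(-1)] = -8
L_2(5) = (4)·(3)/[(2)·(1)] = 6
Sum: 5·(3) + (-7)·(-8) + (-7)·(6) = 29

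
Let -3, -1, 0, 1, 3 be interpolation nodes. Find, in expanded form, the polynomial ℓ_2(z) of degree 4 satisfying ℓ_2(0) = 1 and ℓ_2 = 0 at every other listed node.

ℓ_2(z) = (1/9)z^4 - (10/9)z^2 + 1

ℓ_2(z) = (z + 3)(z + 1)(z - 1)(z - 3) / [(3)·(1)·(-1)·(-3)]
       = (z^4 - 10z^2 + 9) / (9)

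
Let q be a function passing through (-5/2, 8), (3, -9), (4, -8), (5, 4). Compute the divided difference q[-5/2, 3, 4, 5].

1393/2145

q[-5/2,3] = (-9 - 8) / (3 - (-5/2)) = -34/11
q[3,4] = (-8 - (-9)) / (4 - 3) = 1
q[4,5] = (4 - (-8)) / (5 - 4) = 12
q[-5/2,3,4] = (1 - (-34/11)) / (4 - (-5/2)) = 90/143
q[3,4,5] = (12 - 1) / (5 - 3) = 11/2
q[-5/2,3,4,5] = (11/2 - 90/143) / (5 - (-5/2)) = 1393/2145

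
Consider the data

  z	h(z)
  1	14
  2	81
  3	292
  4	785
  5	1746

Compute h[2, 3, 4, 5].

h[2,3] = (292 - 81) / (3 - 2) = 211
h[3,4] = (785 - 292) / (4 - 3) = 493
h[4,5] = (1746 - 785) / (5 - 4) = 961
h[2,3,4] = (493 - 211) / (4 - 2) = 141
h[3,4,5] = (961 - 493) / (5 - 3) = 234
h[2,3,4,5] = (234 - 141) / (5 - 2) = 31

31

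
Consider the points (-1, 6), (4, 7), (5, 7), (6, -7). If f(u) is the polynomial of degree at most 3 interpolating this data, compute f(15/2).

Using Newton's divided-difference form:
f[-1,4] = (7 - 6) / (4 - (-1)) = 1/5
f[4,5] = (7 - 7) / (5 - 4) = 0
f[5,6] = (-7 - 7) / (6 - 5) = -14
f[-1,4,5] = (0 - 1/5) / (5 - (-1)) = -1/30
f[4,5,6] = (-14 - 0) / (6 - 4) = -7
f[-1,4,5,6] = (-7 - (-1/30)) / (6 - (-1)) = -209/210
f(15/2) = 6 + (1/5)·(17/2) + (-1/30)·(17/2)·(7/2) + (-209/210)·(17/2)·(7/2)·(5/2) = -1077/16

-1077/16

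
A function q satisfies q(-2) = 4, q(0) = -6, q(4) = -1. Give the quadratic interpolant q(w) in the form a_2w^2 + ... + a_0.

L_0(w) = w(w - 4) / [12] = (1/12)w^2 - (1/3)w
L_1(w) = (w + 2)(w - 4) / [-8] = -(1/8)w^2 + (1/4)w + 1
L_2(w) = (w + 2)w / [24] = (1/24)w^2 + (1/12)w
q(w) = 4·L_0 + (-6)·L_1 + (-1)·L_2
  4·L_0(w) = (1/3)w^2 - (4/3)w
  (-6)·L_1(w) = (3/4)w^2 - (3/2)w - 6
  (-1)·L_2(w) = -(1/24)w^2 - (1/12)w
Adding term by term: (25/24)w^2 - (35/12)w - 6

q(w) = (25/24)w^2 - (35/12)w - 6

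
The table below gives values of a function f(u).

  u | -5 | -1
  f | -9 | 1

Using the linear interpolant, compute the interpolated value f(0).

L_0(0) = (1)/[(-4)] = -1/4
L_1(0) = (5)/[(4)] = 5/4
Sum: (-9)·(-1/4) + 1·(5/4) = 7/2

7/2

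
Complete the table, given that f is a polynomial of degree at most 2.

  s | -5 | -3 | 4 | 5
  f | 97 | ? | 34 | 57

The 3 known values determine f uniquely (degree ≤ 2).
Evaluate each Lagrange basis at s = -3:
L_0(-3) = (-7)·(-8)/[(-9)·(-10)] = 28/45
L_1(-3) = (2)·(-8)/[(9)·(-1)] = 16/9
L_2(-3) = (2)·(-7)/[(10)·(1)] = -7/5
Sum: 97·(28/45) + 34·(16/9) + 57·(-7/5) = 41

41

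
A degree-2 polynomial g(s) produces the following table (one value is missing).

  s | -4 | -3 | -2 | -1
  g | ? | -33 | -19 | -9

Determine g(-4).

-51

The 3 known values determine g uniquely (degree ≤ 2).
Evaluate each Lagrange basis at s = -4:
L_0(-4) = (-2)·(-3)/[(-1)·(-2)] = 3
L_1(-4) = (-1)·(-3)/[(1)·(-1)] = -3
L_2(-4) = (-1)·(-2)/[(2)·(1)] = 1
Sum: (-33)·(3) + (-19)·(-3) + (-9)·(1) = -51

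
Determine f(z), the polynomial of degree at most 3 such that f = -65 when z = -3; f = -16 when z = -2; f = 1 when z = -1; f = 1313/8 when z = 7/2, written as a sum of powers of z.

L_0(z) = (z + 2)(z + 1)(z - 7/2) / [-13] = -(1/13)z^3 + (1/26)z^2 + (17/26)z + 7/13
L_1(z) = (z + 3)(z + 1)(z - 7/2) / [11/2] = (2/11)z^3 + (1/11)z^2 - 2z - 21/11
L_2(z) = (z + 3)(z + 2)(z - 7/2) / [-9] = -(1/9)z^3 - (1/6)z^2 + (23/18)z + 7/3
L_3(z) = (z + 3)(z + 2)(z + 1) / [1287/8] = (8/1287)z^3 + (16/429)z^2 + (8/117)z + 16/429
f(z) = (-65)·L_0 + (-16)·L_1 + 1·L_2 + (1313/8)·L_3
  (-65)·L_0(z) = 5z^3 - (5/2)z^2 - (85/2)z - 35
  (-16)·L_1(z) = -(32/11)z^3 - (16/11)z^2 + 32z + 336/11
  1·L_2(z) = -(1/9)z^3 - (1/6)z^2 + (23/18)z + 7/3
  (1313/8)·L_3(z) = (101/99)z^3 + (202/33)z^2 + (101/9)z + 202/33
Adding term by term: 3z^3 + 2z^2 + 2z + 4

f(z) = 3z^3 + 2z^2 + 2z + 4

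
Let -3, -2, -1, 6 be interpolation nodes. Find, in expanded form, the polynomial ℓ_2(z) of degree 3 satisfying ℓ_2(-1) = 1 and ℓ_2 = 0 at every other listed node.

ℓ_2(z) = (z + 3)(z + 2)(z - 6) / [(2)·(1)·(-7)]
       = (z^3 - z^2 - 24z - 36) / (-14)

ℓ_2(z) = -(1/14)z^3 + (1/14)z^2 + (12/7)z + 18/7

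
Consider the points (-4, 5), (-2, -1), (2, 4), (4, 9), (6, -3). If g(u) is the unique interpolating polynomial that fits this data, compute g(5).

1037/160

Using Newton's divided-difference form:
g[-4,-2] = (-1 - 5) / (-2 - (-4)) = -3
g[-2,2] = (4 - (-1)) / (2 - (-2)) = 5/4
g[2,4] = (9 - 4) / (4 - 2) = 5/2
g[4,6] = (-3 - 9) / (6 - 4) = -6
g[-4,-2,2] = (5/4 - (-3)) / (2 - (-4)) = 17/24
g[-2,2,4] = (5/2 - 5/4) / (4 - (-2)) = 5/24
g[2,4,6] = (-6 - 5/2) / (6 - 2) = -17/8
g[-4,-2,2,4] = (5/24 - 17/24) / (4 - (-4)) = -1/16
g[-2,2,4,6] = (-17/8 - 5/24) / (6 - (-2)) = -7/24
g[-4,-2,2,4,6] = (-7/24 - (-1/16)) / (6 - (-4)) = -11/480
g(5) = 5 + (-3)·(9) + (17/24)·(9)·(7) + (-1/16)·(9)·(7)·(3) + (-11/480)·(9)·(7)·(3)·(1) = 1037/160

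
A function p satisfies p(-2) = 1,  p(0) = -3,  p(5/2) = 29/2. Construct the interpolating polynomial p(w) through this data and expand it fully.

Build the Lagrange basis polynomials:
L_0(w) = w(w - 5/2) / [9] = (1/9)w^2 - (5/18)w
L_1(w) = (w + 2)(w - 5/2) / [-5] = -(1/5)w^2 + (1/10)w + 1
L_2(w) = (w + 2)w / [45/4] = (4/45)w^2 + (8/45)w
p(w) = 1·L_0 + (-3)·L_1 + (29/2)·L_2
  1·L_0(w) = (1/9)w^2 - (5/18)w
  (-3)·L_1(w) = (3/5)w^2 - (3/10)w - 3
  (29/2)·L_2(w) = (58/45)w^2 + (116/45)w
Adding term by term: 2w^2 + 2w - 3

p(w) = 2w^2 + 2w - 3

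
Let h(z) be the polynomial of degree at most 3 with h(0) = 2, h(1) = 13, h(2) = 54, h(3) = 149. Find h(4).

322

Using Newton's divided-difference form:
h[0,1] = (13 - 2) / (1 - 0) = 11
h[1,2] = (54 - 13) / (2 - 1) = 41
h[2,3] = (149 - 54) / (3 - 2) = 95
h[0,1,2] = (41 - 11) / (2 - 0) = 15
h[1,2,3] = (95 - 41) / (3 - 1) = 27
h[0,1,2,3] = (27 - 15) / (3 - 0) = 4
h(4) = 2 + 11·(4) + 15·(4)·(3) + 4·(4)·(3)·(2) = 322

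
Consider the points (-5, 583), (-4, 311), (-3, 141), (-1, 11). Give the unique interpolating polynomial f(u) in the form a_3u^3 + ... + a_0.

f(u) = -4u^3 + 3u^2 - u + 3

Build the Lagrange basis polynomials:
L_0(u) = (u + 4)(u + 3)(u + 1) / [-8] = -(1/8)u^3 - u^2 - (19/8)u - 3/2
L_1(u) = (u + 5)(u + 3)(u + 1) / [3] = (1/3)u^3 + 3u^2 + (23/3)u + 5
L_2(u) = (u + 5)(u + 4)(u + 1) / [-4] = -(1/4)u^3 - (5/2)u^2 - (29/4)u - 5
L_3(u) = (u + 5)(u + 4)(u + 3) / [24] = (1/24)u^3 + (1/2)u^2 + (47/24)u + 5/2
f(u) = 583·L_0 + 311·L_1 + 141·L_2 + 11·L_3
  583·L_0(u) = -(583/8)u^3 - 583u^2 - (11077/8)u - 1749/2
  311·L_1(u) = (311/3)u^3 + 933u^2 + (7153/3)u + 1555
  141·L_2(u) = -(141/4)u^3 - (705/2)u^2 - (4089/4)u - 705
  11·L_3(u) = (11/24)u^3 + (11/2)u^2 + (517/24)u + 55/2
Adding term by term: -4u^3 + 3u^2 - u + 3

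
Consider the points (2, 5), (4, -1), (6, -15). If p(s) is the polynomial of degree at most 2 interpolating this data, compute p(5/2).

17/4

Using Newton's divided-difference form:
p[2,4] = (-1 - 5) / (4 - 2) = -3
p[4,6] = (-15 - (-1)) / (6 - 4) = -7
p[2,4,6] = (-7 - (-3)) / (6 - 2) = -1
p(5/2) = 5 + (-3)·(1/2) + (-1)·(1/2)·(-3/2) = 17/4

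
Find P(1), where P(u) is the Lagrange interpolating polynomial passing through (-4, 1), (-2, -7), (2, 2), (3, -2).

Evaluate each Lagrange basis at u = 1:
L_0(1) = (3)·(-1)·(-2)/[(-2)·(-6)·(-7)] = -1/14
L_1(1) = (5)·(-1)·(-2)/[(2)·(-4)·(-5)] = 1/4
L_2(1) = (5)·(3)·(-2)/[(6)·(4)·(-1)] = 5/4
L_3(1) = (5)·(3)·(-1)/[(7)·(5)·(1)] = -3/7
Sum: 1·(-1/14) + (-7)·(1/4) + 2·(5/4) + (-2)·(-3/7) = 43/28

43/28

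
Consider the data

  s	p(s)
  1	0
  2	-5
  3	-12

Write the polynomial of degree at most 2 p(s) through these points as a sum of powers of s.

L_0(s) = (s - 2)(s - 3) / [2] = (1/2)s^2 - (5/2)s + 3
L_1(s) = (s - 1)(s - 3) / [-1] = -s^2 + 4s - 3
L_2(s) = (s - 1)(s - 2) / [2] = (1/2)s^2 - (3/2)s + 1
p(s) = 0·L_0 + (-5)·L_1 + (-12)·L_2
  0·L_0(s) = 0
  (-5)·L_1(s) = 5s^2 - 20s + 15
  (-12)·L_2(s) = -6s^2 + 18s - 12
Adding term by term: -s^2 - 2s + 3

p(s) = -s^2 - 2s + 3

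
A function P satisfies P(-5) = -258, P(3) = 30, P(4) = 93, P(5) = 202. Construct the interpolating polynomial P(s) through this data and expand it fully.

L_0(s) = (s - 3)(s - 4)(s - 5) / [-720] = -(1/720)s^3 + (1/60)s^2 - (47/720)s + 1/12
L_1(s) = (s + 5)(s - 4)(s - 5) / [16] = (1/16)s^3 - (1/4)s^2 - (25/16)s + 25/4
L_2(s) = (s + 5)(s - 3)(s - 5) / [-9] = -(1/9)s^3 + (1/3)s^2 + (25/9)s - 25/3
L_3(s) = (s + 5)(s - 3)(s - 4) / [20] = (1/20)s^3 - (1/10)s^2 - (23/20)s + 3
P(s) = (-258)·L_0 + 30·L_1 + 93·L_2 + 202·L_3
  (-258)·L_0(s) = (43/120)s^3 - (43/10)s^2 + (2021/120)s - 43/2
  30·L_1(s) = (15/8)s^3 - (15/2)s^2 - (375/8)s + 375/2
  93·L_2(s) = -(31/3)s^3 + 31s^2 + (775/3)s - 775
  202·L_3(s) = (101/10)s^3 - (101/5)s^2 - (2323/10)s + 606
Adding term by term: 2s^3 - s^2 - 4s - 3

P(s) = 2s^3 - s^2 - 4s - 3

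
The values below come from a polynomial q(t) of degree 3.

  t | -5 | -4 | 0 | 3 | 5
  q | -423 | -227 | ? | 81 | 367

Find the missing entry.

-3

The 4 known values determine q uniquely (degree ≤ 3).
L_0(0) = (4)·(-3)·(-5)/[(-1)·(-8)·(-10)] = -3/4
L_1(0) = (5)·(-3)·(-5)/[(1)·(-7)·(-9)] = 25/21
L_2(0) = (5)·(4)·(-5)/[(8)·(7)·(-2)] = 25/28
L_3(0) = (5)·(4)·(-3)/[(10)·(9)·(2)] = -1/3
Sum: (-423)·(-3/4) + (-227)·(25/21) + 81·(25/28) + 367·(-1/3) = -3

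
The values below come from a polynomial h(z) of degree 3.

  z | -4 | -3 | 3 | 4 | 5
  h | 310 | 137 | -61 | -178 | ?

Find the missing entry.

-383

The 4 known values determine h uniquely (degree ≤ 3).
Evaluate each Lagrange basis at z = 5:
L_0(5) = (8)·(2)·(1)/[(-1)·(-7)·(-8)] = -2/7
L_1(5) = (9)·(2)·(1)/[(1)·(-6)·(-7)] = 3/7
L_2(5) = (9)·(8)·(1)/[(7)·(6)·(-1)] = -12/7
L_3(5) = (9)·(8)·(2)/[(8)·(7)·(1)] = 18/7
Sum: 310·(-2/7) + 137·(3/7) + (-61)·(-12/7) + (-178)·(18/7) = -383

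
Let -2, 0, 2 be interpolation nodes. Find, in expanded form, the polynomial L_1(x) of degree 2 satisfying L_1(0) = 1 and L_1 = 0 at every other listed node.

L_1(x) = (x + 2)(x - 2) / [(2)·(-2)]
       = (x^2 - 4) / (-4)

L_1(x) = -(1/4)x^2 + 1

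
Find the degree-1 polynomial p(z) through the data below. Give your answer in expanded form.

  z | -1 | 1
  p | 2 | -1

Build the Lagrange basis polynomials:
L_0(z) = (z - 1) / [-2] = -(1/2)z + 1/2
L_1(z) = (z + 1) / [2] = (1/2)z + 1/2
p(z) = 2·L_0 + (-1)·L_1
  2·L_0(z) = -z + 1
  (-1)·L_1(z) = -(1/2)z - 1/2
Adding term by term: -(3/2)z + 1/2

p(z) = -(3/2)z + 1/2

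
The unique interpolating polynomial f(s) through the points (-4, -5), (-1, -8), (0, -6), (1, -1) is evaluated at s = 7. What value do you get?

L_0(7) = (8)·(7)·(6)/[(-3)·(-4)·(-5)] = -28/5
L_1(7) = (11)·(7)·(6)/[(3)·(-1)·(-2)] = 77
L_2(7) = (11)·(8)·(6)/[(4)·(1)·(-1)] = -132
L_3(7) = (11)·(8)·(7)/[(5)·(2)·(1)] = 308/5
Sum: (-5)·(-28/5) + (-8)·(77) + (-6)·(-132) + (-1)·(308/5) = 712/5

712/5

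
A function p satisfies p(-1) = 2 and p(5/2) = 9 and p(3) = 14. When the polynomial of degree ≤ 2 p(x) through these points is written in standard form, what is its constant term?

-1

Build the Lagrange basis polynomials:
L_0(x) = (x - 5/2)(x - 3) / [14] = (1/14)x^2 - (11/28)x + 15/28
L_1(x) = (x + 1)(x - 3) / [-7/4] = -(4/7)x^2 + (8/7)x + 12/7
L_2(x) = (x + 1)(x - 5/2) / [2] = (1/2)x^2 - (3/4)x - 5/4
p(x) = 2·L_0 + 9·L_1 + 14·L_2
Only the constant term is needed; take it from each L_i and combine:
2·(15/28) + 9·(12/7) + 14·(-5/4) = -1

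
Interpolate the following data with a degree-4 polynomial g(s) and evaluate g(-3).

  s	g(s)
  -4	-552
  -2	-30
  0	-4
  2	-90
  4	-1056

-160

L_0(-3) = (-1)·(-3)·(-5)·(-7)/[(-2)·(-4)·(-6)·(-8)] = 35/128
L_1(-3) = (1)·(-3)·(-5)·(-7)/[(2)·(-2)·(-4)·(-6)] = 35/32
L_2(-3) = (1)·(-1)·(-5)·(-7)/[(4)·(2)·(-2)·(-4)] = -35/64
L_3(-3) = (1)·(-1)·(-3)·(-7)/[(6)·(4)·(2)·(-2)] = 7/32
L_4(-3) = (1)·(-1)·(-3)·(-5)/[(8)·(6)·(4)·(2)] = -5/128
Sum: (-552)·(35/128) + (-30)·(35/32) + (-4)·(-35/64) + (-90)·(7/32) + (-1056)·(-5/128) = -160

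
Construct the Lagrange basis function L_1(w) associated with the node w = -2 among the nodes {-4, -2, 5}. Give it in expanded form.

L_1(w) = -(1/14)w^2 + (1/14)w + 10/7

L_1(w) = (w + 4)(w - 5) / [(2)·(-7)]
       = (w^2 - w - 20) / (-14)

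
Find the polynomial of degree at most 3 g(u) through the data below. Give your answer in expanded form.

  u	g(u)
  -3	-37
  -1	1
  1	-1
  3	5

g(u) = u^3 - 2u^2 - 2u + 2

L_0(u) = (u + 1)(u - 1)(u - 3) / [-48] = -(1/48)u^3 + (1/16)u^2 + (1/48)u - 1/16
L_1(u) = (u + 3)(u - 1)(u - 3) / [16] = (1/16)u^3 - (1/16)u^2 - (9/16)u + 9/16
L_2(u) = (u + 3)(u + 1)(u - 3) / [-16] = -(1/16)u^3 - (1/16)u^2 + (9/16)u + 9/16
L_3(u) = (u + 3)(u + 1)(u - 1) / [48] = (1/48)u^3 + (1/16)u^2 - (1/48)u - 1/16
g(u) = (-37)·L_0 + 1·L_1 + (-1)·L_2 + 5·L_3
  (-37)·L_0(u) = (37/48)u^3 - (37/16)u^2 - (37/48)u + 37/16
  1·L_1(u) = (1/16)u^3 - (1/16)u^2 - (9/16)u + 9/16
  (-1)·L_2(u) = (1/16)u^3 + (1/16)u^2 - (9/16)u - 9/16
  5·L_3(u) = (5/48)u^3 + (5/16)u^2 - (5/48)u - 5/16
Adding term by term: u^3 - 2u^2 - 2u + 2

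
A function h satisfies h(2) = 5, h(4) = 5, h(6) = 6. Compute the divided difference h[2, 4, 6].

1/8

h[2,4] = (5 - 5) / (4 - 2) = 0
h[4,6] = (6 - 5) / (6 - 4) = 1/2
h[2,4,6] = (1/2 - 0) / (6 - 2) = 1/8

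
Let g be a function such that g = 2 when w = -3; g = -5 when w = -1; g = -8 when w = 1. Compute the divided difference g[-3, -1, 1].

g[-3,-1] = (-5 - 2) / (-1 - (-3)) = -7/2
g[-1,1] = (-8 - (-5)) / (1 - (-1)) = -3/2
g[-3,-1,1] = (-3/2 - (-7/2)) / (1 - (-3)) = 1/2

1/2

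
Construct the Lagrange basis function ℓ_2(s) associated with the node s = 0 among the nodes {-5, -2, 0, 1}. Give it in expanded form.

ℓ_2(s) = (s + 5)(s + 2)(s - 1) / [(5)·(2)·(-1)]
       = (s^3 + 6s^2 + 3s - 10) / (-10)

ℓ_2(s) = -(1/10)s^3 - (3/5)s^2 - (3/10)s + 1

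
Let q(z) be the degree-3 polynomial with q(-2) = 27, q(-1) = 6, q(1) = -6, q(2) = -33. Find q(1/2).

-9/8

Using Newton's divided-difference form:
q[-2,-1] = (6 - 27) / (-1 - (-2)) = -21
q[-1,1] = (-6 - 6) / (1 - (-1)) = -6
q[1,2] = (-33 - (-6)) / (2 - 1) = -27
q[-2,-1,1] = (-6 - (-21)) / (1 - (-2)) = 5
q[-1,1,2] = (-27 - (-6)) / (2 - (-1)) = -7
q[-2,-1,1,2] = (-7 - 5) / (2 - (-2)) = -3
q(1/2) = 27 + (-21)·(5/2) + 5·(5/2)·(3/2) + (-3)·(5/2)·(3/2)·(-1/2) = -9/8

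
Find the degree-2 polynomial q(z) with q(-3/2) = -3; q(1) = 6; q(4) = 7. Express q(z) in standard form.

q(z) = -(98/165)z^2 + (109/33)z + 181/55

Newton's divided differences:
q[-3/2,1] = (6 - (-3)) / (1 - (-3/2)) = 18/5
q[1,4] = (7 - 6) / (4 - 1) = 1/3
q[-3/2,1,4] = (1/3 - 18/5) / (4 - (-3/2)) = -98/165
q(z) = -3 + (18/5)·(z + 3/2) + (-98/165)·(z + 3/2)(z - 1)
Expanding: q(z) = -(98/165)z^2 + (109/33)z + 181/55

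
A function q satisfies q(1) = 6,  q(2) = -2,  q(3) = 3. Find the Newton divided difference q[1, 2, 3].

q[1,2] = (-2 - 6) / (2 - 1) = -8
q[2,3] = (3 - (-2)) / (3 - 2) = 5
q[1,2,3] = (5 - (-8)) / (3 - 1) = 13/2

13/2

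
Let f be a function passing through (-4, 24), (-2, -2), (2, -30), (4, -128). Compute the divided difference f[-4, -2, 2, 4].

f[-4,-2] = (-2 - 24) / (-2 - (-4)) = -13
f[-2,2] = (-30 - (-2)) / (2 - (-2)) = -7
f[2,4] = (-128 - (-30)) / (4 - 2) = -49
f[-4,-2,2] = (-7 - (-13)) / (2 - (-4)) = 1
f[-2,2,4] = (-49 - (-7)) / (4 - (-2)) = -7
f[-4,-2,2,4] = (-7 - 1) / (4 - (-4)) = -1

-1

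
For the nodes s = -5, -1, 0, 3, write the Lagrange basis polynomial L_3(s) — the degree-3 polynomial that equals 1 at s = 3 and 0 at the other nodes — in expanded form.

L_3(s) = (s + 5)(s + 1)s / [(8)·(4)·(3)]
       = (s^3 + 6s^2 + 5s) / (96)

L_3(s) = (1/96)s^3 + (1/16)s^2 + (5/96)s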